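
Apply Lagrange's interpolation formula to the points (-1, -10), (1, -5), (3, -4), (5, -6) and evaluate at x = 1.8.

Lagrange interpolation formula:
P(x) = Σ yᵢ × Lᵢ(x)
where Lᵢ(x) = Π_{j≠i} (x - xⱼ)/(xᵢ - xⱼ)

L_0(1.8) = (1.8 - 1)/(-1 - 1) × (1.8 - 3)/(-1 - 3) × (1.8 - 5)/(-1 - 5) = -0.064000
L_1(1.8) = (1.8 - (-1))/(1 - (-1)) × (1.8 - 3)/(1 - 3) × (1.8 - 5)/(1 - 5) = 0.672000
L_2(1.8) = (1.8 - (-1))/(3 - (-1)) × (1.8 - 1)/(3 - 1) × (1.8 - 5)/(3 - 5) = 0.448000
L_3(1.8) = (1.8 - (-1))/(5 - (-1)) × (1.8 - 1)/(5 - 1) × (1.8 - 3)/(5 - 3) = -0.056000

P(1.8) = (-10)×L_0(1.8) + (-5)×L_1(1.8) + (-4)×L_2(1.8) + (-6)×L_3(1.8)
P(1.8) = -4.176000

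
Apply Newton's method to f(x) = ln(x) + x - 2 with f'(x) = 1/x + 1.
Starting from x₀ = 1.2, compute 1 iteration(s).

f(x) = ln(x) + x - 2
f'(x) = 1/x + 1
x₀ = 1.2

Newton-Raphson formula: x_{n+1} = x_n - f(x_n)/f'(x_n)

Iteration 1:
  f(1.200000) = -0.617678
  f'(1.200000) = 1.833333
  x_1 = 1.200000 - (-0.617678)/1.833333 = 1.536916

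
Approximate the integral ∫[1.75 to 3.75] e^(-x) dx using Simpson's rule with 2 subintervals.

f(x) = e^(-x)
a = 1.75, b = 3.75, n = 2
h = (b - a)/n = 1.000000

Simpson's rule: (h/3)[f(x₀) + 4f(x₁) + 2f(x₂) + ... + f(xₙ)]

x_0 = 1.7500, f(x_0) = 0.173774, coefficient = 1
x_1 = 2.7500, f(x_1) = 0.063928, coefficient = 4
x_2 = 3.7500, f(x_2) = 0.023518, coefficient = 1

I ≈ (1.000000/3) × 0.453003 = 0.151001
Exact value: 0.150256
Error: 0.000745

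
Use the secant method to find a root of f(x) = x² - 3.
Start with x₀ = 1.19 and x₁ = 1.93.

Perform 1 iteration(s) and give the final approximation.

f(x) = x² - 3
x₀ = 1.19, x₁ = 1.93

Secant formula: x_{n+1} = x_n - f(x_n)(x_n - x_{n-1})/(f(x_n) - f(x_{n-1}))

Iteration 1:
  f(1.190000) = -1.583900
  f(1.930000) = 0.724900
  x_2 = 1.930000 - 0.724900×(1.930000 - 1.190000)/(0.724900 - (-1.583900))
       = 1.697660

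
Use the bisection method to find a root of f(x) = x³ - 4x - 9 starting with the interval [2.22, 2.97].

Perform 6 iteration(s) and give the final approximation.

f(x) = x³ - 4x - 9
Initial interval: [2.22, 2.97]

Iteration 1:
  c_1 = (2.220000 + 2.970000)/2 = 2.595000
  f(c_1) = f(2.595000) = -1.905205
  f(a) × f(c) ≥ 0, new interval: [2.595000, 2.970000]
Iteration 2:
  c_2 = (2.595000 + 2.970000)/2 = 2.782500
  f(c_2) = f(2.782500) = 1.412967
  f(a) × f(c) < 0, new interval: [2.595000, 2.782500]
Iteration 3:
  c_3 = (2.595000 + 2.782500)/2 = 2.688750
  f(c_3) = f(2.688750) = -0.317014
  f(a) × f(c) ≥ 0, new interval: [2.688750, 2.782500]
Iteration 4:
  c_4 = (2.688750 + 2.782500)/2 = 2.735625
  f(c_4) = f(2.735625) = 0.529944
  f(a) × f(c) < 0, new interval: [2.688750, 2.735625]
Iteration 5:
  c_5 = (2.688750 + 2.735625)/2 = 2.712188
  f(c_5) = f(2.712188) = 0.101996
  f(a) × f(c) < 0, new interval: [2.688750, 2.712188]
Iteration 6:
  c_6 = (2.688750 + 2.712188)/2 = 2.700469
  f(c_6) = f(2.700469) = -0.108622
  f(a) × f(c) ≥ 0, new interval: [2.700469, 2.712188]

After 6 iteration(s), the approximation is c_6 = 2.700469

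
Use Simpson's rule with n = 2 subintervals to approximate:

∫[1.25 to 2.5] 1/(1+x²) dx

f(x) = 1/(1+x²)
a = 1.25, b = 2.5, n = 2
h = (b - a)/n = 0.625000

Simpson's rule: (h/3)[f(x₀) + 4f(x₁) + 2f(x₂) + ... + f(xₙ)]

x_0 = 1.2500, f(x_0) = 0.390244, coefficient = 1
x_1 = 1.8750, f(x_1) = 0.221453, coefficient = 4
x_2 = 2.5000, f(x_2) = 0.137931, coefficient = 1

I ≈ (0.625000/3) × 1.413988 = 0.294581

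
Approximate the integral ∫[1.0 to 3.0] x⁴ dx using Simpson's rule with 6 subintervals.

f(x) = x⁴
a = 1.0, b = 3.0, n = 6
h = (b - a)/n = 0.333333

Simpson's rule: (h/3)[f(x₀) + 4f(x₁) + 2f(x₂) + ... + f(xₙ)]

x_0 = 1.0000, f(x_0) = 1.000000, coefficient = 1
x_1 = 1.3333, f(x_1) = 3.160494, coefficient = 4
x_2 = 1.6667, f(x_2) = 7.716049, coefficient = 2
x_3 = 2.0000, f(x_3) = 16.000000, coefficient = 4
x_4 = 2.3333, f(x_4) = 29.641975, coefficient = 2
x_5 = 2.6667, f(x_5) = 50.567901, coefficient = 4
x_6 = 3.0000, f(x_6) = 81.000000, coefficient = 1

I ≈ (0.333333/3) × 435.629630 = 48.403292
Exact value: 48.400000
Error: 0.003292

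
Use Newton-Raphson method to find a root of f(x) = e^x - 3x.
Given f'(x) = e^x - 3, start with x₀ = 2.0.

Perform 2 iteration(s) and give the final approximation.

f(x) = e^x - 3x
f'(x) = e^x - 3
x₀ = 2.0

Newton-Raphson formula: x_{n+1} = x_n - f(x_n)/f'(x_n)

Iteration 1:
  f(2.000000) = 1.389056
  f'(2.000000) = 4.389056
  x_1 = 2.000000 - 1.389056/4.389056 = 1.683518
Iteration 2:
  f(1.683518) = 0.333912
  f'(1.683518) = 2.384467
  x_2 = 1.683518 - 0.333912/2.384467 = 1.543482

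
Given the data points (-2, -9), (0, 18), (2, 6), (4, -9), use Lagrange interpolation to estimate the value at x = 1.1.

Lagrange interpolation formula:
P(x) = Σ yᵢ × Lᵢ(x)
where Lᵢ(x) = Π_{j≠i} (x - xⱼ)/(xᵢ - xⱼ)

L_0(1.1) = (1.1 - 0)/(-2 - 0) × (1.1 - 2)/(-2 - 2) × (1.1 - 4)/(-2 - 4) = -0.059812
L_1(1.1) = (1.1 - (-2))/(0 - (-2)) × (1.1 - 2)/(0 - 2) × (1.1 - 4)/(0 - 4) = 0.505687
L_2(1.1) = (1.1 - (-2))/(2 - (-2)) × (1.1 - 0)/(2 - 0) × (1.1 - 4)/(2 - 4) = 0.618063
L_3(1.1) = (1.1 - (-2))/(4 - (-2)) × (1.1 - 0)/(4 - 0) × (1.1 - 2)/(4 - 2) = -0.063938

P(1.1) = (-9)×L_0(1.1) + 18×L_1(1.1) + 6×L_2(1.1) + (-9)×L_3(1.1)
P(1.1) = 13.924500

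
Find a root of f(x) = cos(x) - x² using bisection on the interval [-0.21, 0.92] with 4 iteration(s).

f(x) = cos(x) - x²
Initial interval: [-0.21, 0.92]

Iteration 1:
  c_1 = (-0.210000 + 0.920000)/2 = 0.355000
  f(c_1) = f(0.355000) = 0.811621
  f(a) × f(c) ≥ 0, new interval: [0.355000, 0.920000]
Iteration 2:
  c_2 = (0.355000 + 0.920000)/2 = 0.637500
  f(c_2) = f(0.637500) = 0.397180
  f(a) × f(c) ≥ 0, new interval: [0.637500, 0.920000]
Iteration 3:
  c_3 = (0.637500 + 0.920000)/2 = 0.778750
  f(c_3) = f(0.778750) = 0.105341
  f(a) × f(c) ≥ 0, new interval: [0.778750, 0.920000]
Iteration 4:
  c_4 = (0.778750 + 0.920000)/2 = 0.849375
  f(c_4) = f(0.849375) = -0.060985
  f(a) × f(c) < 0, new interval: [0.778750, 0.849375]

After 4 iteration(s), the approximation is c_4 = 0.849375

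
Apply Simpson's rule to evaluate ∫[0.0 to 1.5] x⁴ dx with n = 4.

f(x) = x⁴
a = 0.0, b = 1.5, n = 4
h = (b - a)/n = 0.375000

Simpson's rule: (h/3)[f(x₀) + 4f(x₁) + 2f(x₂) + ... + f(xₙ)]

x_0 = 0.0000, f(x_0) = 0.000000, coefficient = 1
x_1 = 0.3750, f(x_1) = 0.019775, coefficient = 4
x_2 = 0.7500, f(x_2) = 0.316406, coefficient = 2
x_3 = 1.1250, f(x_3) = 1.601807, coefficient = 4
x_4 = 1.5000, f(x_4) = 5.062500, coefficient = 1

I ≈ (0.375000/3) × 12.181641 = 1.522705
Exact value: 1.518750
Error: 0.003955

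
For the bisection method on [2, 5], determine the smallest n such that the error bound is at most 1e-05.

We need (b-a)/2^n ≤ 1e-05
(5 - 2)/2^n ≤ 1e-05
3/2^n ≤ 1e-05
2^n ≥ 300000
n ≥ log₂(300000) = 18.19
n ≥ 19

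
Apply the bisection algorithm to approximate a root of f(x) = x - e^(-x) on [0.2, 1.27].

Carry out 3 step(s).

f(x) = x - e^(-x)
Initial interval: [0.2, 1.27]

Iteration 1:
  c_1 = (0.200000 + 1.270000)/2 = 0.735000
  f(c_1) = f(0.735000) = 0.255495
  f(a) × f(c) < 0, new interval: [0.200000, 0.735000]
Iteration 2:
  c_2 = (0.200000 + 0.735000)/2 = 0.467500
  f(c_2) = f(0.467500) = -0.159067
  f(a) × f(c) ≥ 0, new interval: [0.467500, 0.735000]
Iteration 3:
  c_3 = (0.467500 + 0.735000)/2 = 0.601250
  f(c_3) = f(0.601250) = 0.053124
  f(a) × f(c) < 0, new interval: [0.467500, 0.601250]

After 3 iteration(s), the approximation is c_3 = 0.601250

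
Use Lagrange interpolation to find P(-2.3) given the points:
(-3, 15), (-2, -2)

Lagrange interpolation formula:
P(x) = Σ yᵢ × Lᵢ(x)
where Lᵢ(x) = Π_{j≠i} (x - xⱼ)/(xᵢ - xⱼ)

L_0(-2.3) = (-2.3 - (-2))/(-3 - (-2)) = 0.300000
L_1(-2.3) = (-2.3 - (-3))/(-2 - (-3)) = 0.700000

P(-2.3) = 15×L_0(-2.3) + (-2)×L_1(-2.3)
P(-2.3) = 3.100000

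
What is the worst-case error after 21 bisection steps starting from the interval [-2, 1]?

Bisection error bound: |error| ≤ (b-a)/2^n
|error| ≤ (1 - (-2))/2^21 = 3/2^21
|error| ≤ 0.0000014305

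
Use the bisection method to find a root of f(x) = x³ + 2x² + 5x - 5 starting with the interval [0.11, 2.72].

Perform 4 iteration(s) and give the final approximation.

f(x) = x³ + 2x² + 5x - 5
Initial interval: [0.11, 2.72]

Iteration 1:
  c_1 = (0.110000 + 2.720000)/2 = 1.415000
  f(c_1) = f(1.415000) = 8.912598
  f(a) × f(c) < 0, new interval: [0.110000, 1.415000]
Iteration 2:
  c_2 = (0.110000 + 1.415000)/2 = 0.762500
  f(c_2) = f(0.762500) = 0.418635
  f(a) × f(c) < 0, new interval: [0.110000, 0.762500]
Iteration 3:
  c_3 = (0.110000 + 0.762500)/2 = 0.436250
  f(c_3) = f(0.436250) = -2.355097
  f(a) × f(c) ≥ 0, new interval: [0.436250, 0.762500]
Iteration 4:
  c_4 = (0.436250 + 0.762500)/2 = 0.599375
  f(c_4) = f(0.599375) = -1.069299
  f(a) × f(c) ≥ 0, new interval: [0.599375, 0.762500]

After 4 iteration(s), the approximation is c_4 = 0.599375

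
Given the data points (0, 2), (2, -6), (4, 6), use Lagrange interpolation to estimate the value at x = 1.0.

Lagrange interpolation formula:
P(x) = Σ yᵢ × Lᵢ(x)
where Lᵢ(x) = Π_{j≠i} (x - xⱼ)/(xᵢ - xⱼ)

L_0(1.0) = (1.0 - 2)/(0 - 2) × (1.0 - 4)/(0 - 4) = 0.375000
L_1(1.0) = (1.0 - 0)/(2 - 0) × (1.0 - 4)/(2 - 4) = 0.750000
L_2(1.0) = (1.0 - 0)/(4 - 0) × (1.0 - 2)/(4 - 2) = -0.125000

P(1.0) = 2×L_0(1.0) + (-6)×L_1(1.0) + 6×L_2(1.0)
P(1.0) = -4.500000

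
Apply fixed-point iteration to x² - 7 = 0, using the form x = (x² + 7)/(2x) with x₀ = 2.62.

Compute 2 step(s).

Equation: x² - 7 = 0
Fixed-point form: x = (x² + 7)/(2x)
x₀ = 2.62

x_1 = g(2.620000) = 2.645878
x_2 = g(2.645878) = 2.645751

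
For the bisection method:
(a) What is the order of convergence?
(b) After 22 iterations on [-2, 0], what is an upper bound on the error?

(a) Bisection has linear (order 1) convergence; the error is halved each step.

(b) Error bound = (b-a)/2^n = (0 - (-2))/2^{22}
    = 2/2^{22}

(a) 1 (linear); (b) error ≤ 4.77e-07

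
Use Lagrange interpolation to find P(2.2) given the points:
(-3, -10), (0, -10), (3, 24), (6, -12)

Lagrange interpolation formula:
P(x) = Σ yᵢ × Lᵢ(x)
where Lᵢ(x) = Π_{j≠i} (x - xⱼ)/(xᵢ - xⱼ)

L_0(2.2) = (2.2 - 0)/(-3 - 0) × (2.2 - 3)/(-3 - 3) × (2.2 - 6)/(-3 - 6) = -0.041284
L_1(2.2) = (2.2 - (-3))/(0 - (-3)) × (2.2 - 3)/(0 - 3) × (2.2 - 6)/(0 - 6) = 0.292741
L_2(2.2) = (2.2 - (-3))/(3 - (-3)) × (2.2 - 0)/(3 - 0) × (2.2 - 6)/(3 - 6) = 0.805037
L_3(2.2) = (2.2 - (-3))/(6 - (-3)) × (2.2 - 0)/(6 - 0) × (2.2 - 3)/(6 - 3) = -0.056494

P(2.2) = (-10)×L_0(2.2) + (-10)×L_1(2.2) + 24×L_2(2.2) + (-12)×L_3(2.2)
P(2.2) = 17.484247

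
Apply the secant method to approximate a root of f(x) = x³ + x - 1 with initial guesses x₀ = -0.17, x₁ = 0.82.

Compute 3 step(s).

f(x) = x³ + x - 1
x₀ = -0.17, x₁ = 0.82

Secant formula: x_{n+1} = x_n - f(x_n)(x_n - x_{n-1})/(f(x_n) - f(x_{n-1}))

Iteration 1:
  f(-0.170000) = -1.174913
  f(0.820000) = 0.371368
  x_2 = 0.820000 - 0.371368×(0.820000 - (-0.170000))/(0.371368 - (-1.174913))
       = 0.582233
Iteration 2:
  f(0.820000) = 0.371368
  f(0.582233) = -0.220392
  x_3 = 0.582233 - (-0.220392)×(0.582233 - 0.820000)/(-0.220392 - 0.371368)
       = 0.670786
Iteration 3:
  f(0.582233) = -0.220392
  f(0.670786) = -0.027391
  x_4 = 0.670786 - (-0.027391)×(0.670786 - 0.582233)/(-0.027391 - (-0.220392))
       = 0.683354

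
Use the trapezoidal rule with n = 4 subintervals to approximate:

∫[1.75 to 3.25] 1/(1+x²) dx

f(x) = 1/(1+x²)
a = 1.75, b = 3.25, n = 4
h = (b - a)/n = 0.375000

Trapezoidal rule: (h/2)[f(x₀) + 2f(x₁) + 2f(x₂) + ... + f(xₙ)]

x_0 = 1.7500, f(x_0) = 0.246154, coefficient = 1
x_1 = 2.1250, f(x_1) = 0.181303, coefficient = 2
x_2 = 2.5000, f(x_2) = 0.137931, coefficient = 2
x_3 = 2.8750, f(x_3) = 0.107926, coefficient = 2
x_4 = 3.2500, f(x_4) = 0.086486, coefficient = 1

I ≈ (0.375000/2) × 1.186960 = 0.222555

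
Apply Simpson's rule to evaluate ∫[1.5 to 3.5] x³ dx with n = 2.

f(x) = x³
a = 1.5, b = 3.5, n = 2
h = (b - a)/n = 1.000000

Simpson's rule: (h/3)[f(x₀) + 4f(x₁) + 2f(x₂) + ... + f(xₙ)]

x_0 = 1.5000, f(x_0) = 3.375000, coefficient = 1
x_1 = 2.5000, f(x_1) = 15.625000, coefficient = 4
x_2 = 3.5000, f(x_2) = 42.875000, coefficient = 1

I ≈ (1.000000/3) × 108.750000 = 36.250000
Exact value: 36.250000
Error: 0.000000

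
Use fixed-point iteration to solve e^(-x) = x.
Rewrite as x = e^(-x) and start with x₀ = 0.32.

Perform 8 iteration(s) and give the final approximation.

Equation: e^(-x) = x
Fixed-point form: x = e^(-x)
x₀ = 0.32

x_1 = g(0.320000) = 0.726149
x_2 = g(0.726149) = 0.483768
x_3 = g(0.483768) = 0.616456
x_4 = g(0.616456) = 0.539854
x_5 = g(0.539854) = 0.582833
x_6 = g(0.582833) = 0.558314
x_7 = g(0.558314) = 0.572173
x_8 = g(0.572173) = 0.564298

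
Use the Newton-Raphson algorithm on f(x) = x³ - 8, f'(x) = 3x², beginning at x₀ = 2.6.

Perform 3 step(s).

f(x) = x³ - 8
f'(x) = 3x²
x₀ = 2.6

Newton-Raphson formula: x_{n+1} = x_n - f(x_n)/f'(x_n)

Iteration 1:
  f(2.600000) = 9.576000
  f'(2.600000) = 20.280000
  x_1 = 2.600000 - 9.576000/20.280000 = 2.127811
Iteration 2:
  f(2.127811) = 1.633829
  f'(2.127811) = 13.582734
  x_2 = 2.127811 - 1.633829/13.582734 = 2.007523
Iteration 3:
  f(2.007523) = 0.090622
  f'(2.007523) = 12.090451
  x_3 = 2.007523 - 0.090622/12.090451 = 2.000028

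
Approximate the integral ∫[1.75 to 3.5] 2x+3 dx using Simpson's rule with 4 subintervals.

f(x) = 2x+3
a = 1.75, b = 3.5, n = 4
h = (b - a)/n = 0.437500

Simpson's rule: (h/3)[f(x₀) + 4f(x₁) + 2f(x₂) + ... + f(xₙ)]

x_0 = 1.7500, f(x_0) = 6.500000, coefficient = 1
x_1 = 2.1875, f(x_1) = 7.375000, coefficient = 4
x_2 = 2.6250, f(x_2) = 8.250000, coefficient = 2
x_3 = 3.0625, f(x_3) = 9.125000, coefficient = 4
x_4 = 3.5000, f(x_4) = 10.000000, coefficient = 1

I ≈ (0.437500/3) × 99.000000 = 14.437500
Exact value: 14.437500
Error: 0.000000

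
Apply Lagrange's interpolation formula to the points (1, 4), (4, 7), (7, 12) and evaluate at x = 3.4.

Lagrange interpolation formula:
P(x) = Σ yᵢ × Lᵢ(x)
where Lᵢ(x) = Π_{j≠i} (x - xⱼ)/(xᵢ - xⱼ)

L_0(3.4) = (3.4 - 4)/(1 - 4) × (3.4 - 7)/(1 - 7) = 0.120000
L_1(3.4) = (3.4 - 1)/(4 - 1) × (3.4 - 7)/(4 - 7) = 0.960000
L_2(3.4) = (3.4 - 1)/(7 - 1) × (3.4 - 4)/(7 - 4) = -0.080000

P(3.4) = 4×L_0(3.4) + 7×L_1(3.4) + 12×L_2(3.4)
P(3.4) = 6.240000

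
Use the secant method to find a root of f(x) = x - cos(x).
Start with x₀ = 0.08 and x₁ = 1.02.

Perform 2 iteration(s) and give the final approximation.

f(x) = x - cos(x)
x₀ = 0.08, x₁ = 1.02

Secant formula: x_{n+1} = x_n - f(x_n)(x_n - x_{n-1})/(f(x_n) - f(x_{n-1}))

Iteration 1:
  f(0.080000) = -0.916802
  f(1.020000) = 0.496634
  x_2 = 1.020000 - 0.496634×(1.020000 - 0.080000)/(0.496634 - (-0.916802))
       = 0.689715
Iteration 2:
  f(1.020000) = 0.496634
  f(0.689715) = -0.081712
  x_3 = 0.689715 - (-0.081712)×(0.689715 - 1.020000)/(-0.081712 - 0.496634)
       = 0.736380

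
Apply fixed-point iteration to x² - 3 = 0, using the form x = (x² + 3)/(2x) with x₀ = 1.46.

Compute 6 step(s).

Equation: x² - 3 = 0
Fixed-point form: x = (x² + 3)/(2x)
x₀ = 1.46

x_1 = g(1.460000) = 1.757397
x_2 = g(1.757397) = 1.732234
x_3 = g(1.732234) = 1.732051
x_4 = g(1.732051) = 1.732051
x_5 = g(1.732051) = 1.732051
x_6 = g(1.732051) = 1.732051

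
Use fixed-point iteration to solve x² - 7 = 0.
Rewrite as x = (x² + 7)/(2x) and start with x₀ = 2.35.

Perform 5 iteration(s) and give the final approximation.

Equation: x² - 7 = 0
Fixed-point form: x = (x² + 7)/(2x)
x₀ = 2.35

x_1 = g(2.350000) = 2.664362
x_2 = g(2.664362) = 2.645816
x_3 = g(2.645816) = 2.645751
x_4 = g(2.645751) = 2.645751
x_5 = g(2.645751) = 2.645751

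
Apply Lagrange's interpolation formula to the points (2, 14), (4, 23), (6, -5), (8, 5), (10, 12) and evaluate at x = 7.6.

Lagrange interpolation formula:
P(x) = Σ yᵢ × Lᵢ(x)
where Lᵢ(x) = Π_{j≠i} (x - xⱼ)/(xᵢ - xⱼ)

L_0(7.6) = (7.6 - 4)/(2 - 4) × (7.6 - 6)/(2 - 6) × (7.6 - 8)/(2 - 8) × (7.6 - 10)/(2 - 10) = 0.014400
L_1(7.6) = (7.6 - 2)/(4 - 2) × (7.6 - 6)/(4 - 6) × (7.6 - 8)/(4 - 8) × (7.6 - 10)/(4 - 10) = -0.089600
L_2(7.6) = (7.6 - 2)/(6 - 2) × (7.6 - 4)/(6 - 4) × (7.6 - 8)/(6 - 8) × (7.6 - 10)/(6 - 10) = 0.302400
L_3(7.6) = (7.6 - 2)/(8 - 2) × (7.6 - 4)/(8 - 4) × (7.6 - 6)/(8 - 6) × (7.6 - 10)/(8 - 10) = 0.806400
L_4(7.6) = (7.6 - 2)/(10 - 2) × (7.6 - 4)/(10 - 4) × (7.6 - 6)/(10 - 6) × (7.6 - 8)/(10 - 8) = -0.033600

P(7.6) = 14×L_0(7.6) + 23×L_1(7.6) + (-5)×L_2(7.6) + 5×L_3(7.6) + 12×L_4(7.6)
P(7.6) = 0.257600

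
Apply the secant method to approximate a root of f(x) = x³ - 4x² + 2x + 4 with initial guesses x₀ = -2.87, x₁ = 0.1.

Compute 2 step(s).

f(x) = x³ - 4x² + 2x + 4
x₀ = -2.87, x₁ = 0.1

Secant formula: x_{n+1} = x_n - f(x_n)(x_n - x_{n-1})/(f(x_n) - f(x_{n-1}))

Iteration 1:
  f(-2.870000) = -58.327503
  f(0.100000) = 4.161000
  x_2 = 0.100000 - 4.161000×(0.100000 - (-2.870000))/(4.161000 - (-58.327503))
       = -0.097767
Iteration 2:
  f(0.100000) = 4.161000
  f(-0.097767) = 3.765298
  x_3 = -0.097767 - 3.765298×(-0.097767 - 0.100000)/(3.765298 - 4.161000)
       = -1.979616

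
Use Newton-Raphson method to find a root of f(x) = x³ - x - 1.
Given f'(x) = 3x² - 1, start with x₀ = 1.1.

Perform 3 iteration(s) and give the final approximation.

f(x) = x³ - x - 1
f'(x) = 3x² - 1
x₀ = 1.1

Newton-Raphson formula: x_{n+1} = x_n - f(x_n)/f'(x_n)

Iteration 1:
  f(1.100000) = -0.769000
  f'(1.100000) = 2.630000
  x_1 = 1.100000 - (-0.769000)/2.630000 = 1.392395
Iteration 2:
  f(1.392395) = 0.307132
  f'(1.392395) = 4.816295
  x_2 = 1.392395 - 0.307132/4.816295 = 1.328626
Iteration 3:
  f(1.328626) = 0.016727
  f'(1.328626) = 4.295742
  x_3 = 1.328626 - 0.016727/4.295742 = 1.324732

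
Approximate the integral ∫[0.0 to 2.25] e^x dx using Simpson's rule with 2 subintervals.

f(x) = e^x
a = 0.0, b = 2.25, n = 2
h = (b - a)/n = 1.125000

Simpson's rule: (h/3)[f(x₀) + 4f(x₁) + 2f(x₂) + ... + f(xₙ)]

x_0 = 0.0000, f(x_0) = 1.000000, coefficient = 1
x_1 = 1.1250, f(x_1) = 3.080217, coefficient = 4
x_2 = 2.2500, f(x_2) = 9.487736, coefficient = 1

I ≈ (1.125000/3) × 22.808603 = 8.553226
Exact value: 8.487736
Error: 0.065490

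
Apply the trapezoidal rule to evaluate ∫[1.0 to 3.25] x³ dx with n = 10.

f(x) = x³
a = 1.0, b = 3.25, n = 10
h = (b - a)/n = 0.225000

Trapezoidal rule: (h/2)[f(x₀) + 2f(x₁) + 2f(x₂) + ... + f(xₙ)]

x_0 = 1.0000, f(x_0) = 1.000000, coefficient = 1
x_1 = 1.2250, f(x_1) = 1.838266, coefficient = 2
x_2 = 1.4500, f(x_2) = 3.048625, coefficient = 2
x_3 = 1.6750, f(x_3) = 4.699422, coefficient = 2
x_4 = 1.9000, f(x_4) = 6.859000, coefficient = 2
x_5 = 2.1250, f(x_5) = 9.595703, coefficient = 2
x_6 = 2.3500, f(x_6) = 12.977875, coefficient = 2
x_7 = 2.5750, f(x_7) = 17.073859, coefficient = 2
x_8 = 2.8000, f(x_8) = 21.952000, coefficient = 2
x_9 = 3.0250, f(x_9) = 27.680641, coefficient = 2
x_10 = 3.2500, f(x_10) = 34.328125, coefficient = 1

I ≈ (0.225000/2) × 246.778906 = 27.762627
Exact value: 27.641602
Error: 0.121025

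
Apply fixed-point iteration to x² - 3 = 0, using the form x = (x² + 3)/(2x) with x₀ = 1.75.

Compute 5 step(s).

Equation: x² - 3 = 0
Fixed-point form: x = (x² + 3)/(2x)
x₀ = 1.75

x_1 = g(1.750000) = 1.732143
x_2 = g(1.732143) = 1.732051
x_3 = g(1.732051) = 1.732051
x_4 = g(1.732051) = 1.732051
x_5 = g(1.732051) = 1.732051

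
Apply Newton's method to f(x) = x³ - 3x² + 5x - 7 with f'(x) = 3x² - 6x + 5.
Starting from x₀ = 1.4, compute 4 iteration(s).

f(x) = x³ - 3x² + 5x - 7
f'(x) = 3x² - 6x + 5
x₀ = 1.4

Newton-Raphson formula: x_{n+1} = x_n - f(x_n)/f'(x_n)

Iteration 1:
  f(1.400000) = -3.136000
  f'(1.400000) = 2.480000
  x_1 = 1.400000 - (-3.136000)/2.480000 = 2.664516
Iteration 2:
  f(2.664516) = 3.940764
  f'(2.664516) = 10.311842
  x_2 = 2.664516 - 3.940764/10.311842 = 2.282357
Iteration 3:
  f(2.282357) = 0.673473
  f'(2.282357) = 6.933319
  x_3 = 2.282357 - 0.673473/6.933319 = 2.185221
Iteration 4:
  f(2.185221) = 0.035382
  f'(2.185221) = 6.214249
  x_4 = 2.185221 - 0.035382/6.214249 = 2.179528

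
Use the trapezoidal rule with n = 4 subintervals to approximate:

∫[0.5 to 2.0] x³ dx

f(x) = x³
a = 0.5, b = 2.0, n = 4
h = (b - a)/n = 0.375000

Trapezoidal rule: (h/2)[f(x₀) + 2f(x₁) + 2f(x₂) + ... + f(xₙ)]

x_0 = 0.5000, f(x_0) = 0.125000, coefficient = 1
x_1 = 0.8750, f(x_1) = 0.669922, coefficient = 2
x_2 = 1.2500, f(x_2) = 1.953125, coefficient = 2
x_3 = 1.6250, f(x_3) = 4.291016, coefficient = 2
x_4 = 2.0000, f(x_4) = 8.000000, coefficient = 1

I ≈ (0.375000/2) × 21.953125 = 4.116211
Exact value: 3.984375
Error: 0.131836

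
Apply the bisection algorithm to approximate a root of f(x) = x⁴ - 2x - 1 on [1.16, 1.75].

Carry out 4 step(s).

f(x) = x⁴ - 2x - 1
Initial interval: [1.16, 1.75]

Iteration 1:
  c_1 = (1.160000 + 1.750000)/2 = 1.455000
  f(c_1) = f(1.455000) = 0.571795
  f(a) × f(c) < 0, new interval: [1.160000, 1.455000]
Iteration 2:
  c_2 = (1.160000 + 1.455000)/2 = 1.307500
  f(c_2) = f(1.307500) = -0.692417
  f(a) × f(c) ≥ 0, new interval: [1.307500, 1.455000]
Iteration 3:
  c_3 = (1.307500 + 1.455000)/2 = 1.381250
  f(c_3) = f(1.381250) = -0.122602
  f(a) × f(c) ≥ 0, new interval: [1.381250, 1.455000]
Iteration 4:
  c_4 = (1.381250 + 1.455000)/2 = 1.418125
  f(c_4) = f(1.418125) = 0.208187
  f(a) × f(c) < 0, new interval: [1.381250, 1.418125]

After 4 iteration(s), the approximation is c_4 = 1.418125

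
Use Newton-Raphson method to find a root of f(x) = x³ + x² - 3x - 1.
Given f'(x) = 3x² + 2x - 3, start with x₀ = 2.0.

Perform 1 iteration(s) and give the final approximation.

f(x) = x³ + x² - 3x - 1
f'(x) = 3x² + 2x - 3
x₀ = 2.0

Newton-Raphson formula: x_{n+1} = x_n - f(x_n)/f'(x_n)

Iteration 1:
  f(2.000000) = 5.000000
  f'(2.000000) = 13.000000
  x_1 = 2.000000 - 5.000000/13.000000 = 1.615385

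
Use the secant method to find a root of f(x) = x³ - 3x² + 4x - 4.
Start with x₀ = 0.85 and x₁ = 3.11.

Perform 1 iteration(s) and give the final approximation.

f(x) = x³ - 3x² + 4x - 4
x₀ = 0.85, x₁ = 3.11

Secant formula: x_{n+1} = x_n - f(x_n)(x_n - x_{n-1})/(f(x_n) - f(x_{n-1}))

Iteration 1:
  f(0.850000) = -2.153375
  f(3.110000) = 9.503931
  x_2 = 3.110000 - 9.503931×(3.110000 - 0.850000)/(9.503931 - (-2.153375))
       = 1.267474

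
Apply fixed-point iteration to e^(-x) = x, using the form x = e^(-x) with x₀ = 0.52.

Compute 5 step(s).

Equation: e^(-x) = x
Fixed-point form: x = e^(-x)
x₀ = 0.52

x_1 = g(0.520000) = 0.594521
x_2 = g(0.594521) = 0.551827
x_3 = g(0.551827) = 0.575897
x_4 = g(0.575897) = 0.562201
x_5 = g(0.562201) = 0.569953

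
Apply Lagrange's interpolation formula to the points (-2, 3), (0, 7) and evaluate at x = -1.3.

Lagrange interpolation formula:
P(x) = Σ yᵢ × Lᵢ(x)
where Lᵢ(x) = Π_{j≠i} (x - xⱼ)/(xᵢ - xⱼ)

L_0(-1.3) = (-1.3 - 0)/(-2 - 0) = 0.650000
L_1(-1.3) = (-1.3 - (-2))/(0 - (-2)) = 0.350000

P(-1.3) = 3×L_0(-1.3) + 7×L_1(-1.3)
P(-1.3) = 4.400000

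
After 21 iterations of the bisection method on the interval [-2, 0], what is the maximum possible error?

Bisection error bound: |error| ≤ (b-a)/2^n
|error| ≤ (0 - (-2))/2^21 = 2/2^21
|error| ≤ 0.0000009537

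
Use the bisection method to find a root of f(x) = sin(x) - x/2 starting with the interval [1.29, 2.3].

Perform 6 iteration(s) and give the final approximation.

f(x) = sin(x) - x/2
Initial interval: [1.29, 2.3]

Iteration 1:
  c_1 = (1.290000 + 2.300000)/2 = 1.795000
  f(c_1) = f(1.795000) = 0.077471
  f(a) × f(c) ≥ 0, new interval: [1.795000, 2.300000]
Iteration 2:
  c_2 = (1.795000 + 2.300000)/2 = 2.047500
  f(c_2) = f(2.047500) = -0.135238
  f(a) × f(c) < 0, new interval: [1.795000, 2.047500]
Iteration 3:
  c_3 = (1.795000 + 2.047500)/2 = 1.921250
  f(c_3) = f(1.921250) = -0.021408
  f(a) × f(c) < 0, new interval: [1.795000, 1.921250]
Iteration 4:
  c_4 = (1.795000 + 1.921250)/2 = 1.858125
  f(c_4) = f(1.858125) = 0.029942
  f(a) × f(c) ≥ 0, new interval: [1.858125, 1.921250]
Iteration 5:
  c_5 = (1.858125 + 1.921250)/2 = 1.889687
  f(c_5) = f(1.889687) = 0.004740
  f(a) × f(c) ≥ 0, new interval: [1.889687, 1.921250]
Iteration 6:
  c_6 = (1.889687 + 1.921250)/2 = 1.905469
  f(c_6) = f(1.905469) = -0.008216
  f(a) × f(c) < 0, new interval: [1.889687, 1.905469]

After 6 iteration(s), the approximation is c_6 = 1.905469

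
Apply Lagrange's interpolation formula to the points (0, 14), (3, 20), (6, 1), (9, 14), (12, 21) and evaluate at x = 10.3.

Lagrange interpolation formula:
P(x) = Σ yᵢ × Lᵢ(x)
where Lᵢ(x) = Π_{j≠i} (x - xⱼ)/(xᵢ - xⱼ)

L_0(10.3) = (10.3 - 3)/(0 - 3) × (10.3 - 6)/(0 - 6) × (10.3 - 9)/(0 - 9) × (10.3 - 12)/(0 - 12) = -0.035685
L_1(10.3) = (10.3 - 0)/(3 - 0) × (10.3 - 6)/(3 - 6) × (10.3 - 9)/(3 - 9) × (10.3 - 12)/(3 - 12) = 0.201401
L_2(10.3) = (10.3 - 0)/(6 - 0) × (10.3 - 3)/(6 - 3) × (10.3 - 9)/(6 - 9) × (10.3 - 12)/(6 - 12) = -0.512870
L_3(10.3) = (10.3 - 0)/(9 - 0) × (10.3 - 3)/(9 - 3) × (10.3 - 6)/(9 - 6) × (10.3 - 12)/(9 - 12) = 1.130944
L_4(10.3) = (10.3 - 0)/(12 - 0) × (10.3 - 3)/(12 - 3) × (10.3 - 6)/(12 - 6) × (10.3 - 9)/(12 - 9) = 0.216210

P(10.3) = 14×L_0(10.3) + 20×L_1(10.3) + 1×L_2(10.3) + 14×L_3(10.3) + 21×L_4(10.3)
P(10.3) = 23.389186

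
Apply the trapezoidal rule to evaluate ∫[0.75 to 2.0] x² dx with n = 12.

f(x) = x²
a = 0.75, b = 2.0, n = 12
h = (b - a)/n = 0.104167

Trapezoidal rule: (h/2)[f(x₀) + 2f(x₁) + 2f(x₂) + ... + f(xₙ)]

x_0 = 0.7500, f(x_0) = 0.562500, coefficient = 1
x_1 = 0.8542, f(x_1) = 0.729601, coefficient = 2
x_2 = 0.9583, f(x_2) = 0.918403, coefficient = 2
x_3 = 1.0625, f(x_3) = 1.128906, coefficient = 2
x_4 = 1.1667, f(x_4) = 1.361111, coefficient = 2
x_5 = 1.2708, f(x_5) = 1.615017, coefficient = 2
x_6 = 1.3750, f(x_6) = 1.890625, coefficient = 2
x_7 = 1.4792, f(x_7) = 2.187934, coefficient = 2
x_8 = 1.5833, f(x_8) = 2.506944, coefficient = 2
x_9 = 1.6875, f(x_9) = 2.847656, coefficient = 2
x_10 = 1.7917, f(x_10) = 3.210069, coefficient = 2
x_11 = 1.8958, f(x_11) = 3.594184, coefficient = 2
x_12 = 2.0000, f(x_12) = 4.000000, coefficient = 1

I ≈ (0.104167/2) × 48.543403 = 2.528302
Exact value: 2.526042
Error: 0.002261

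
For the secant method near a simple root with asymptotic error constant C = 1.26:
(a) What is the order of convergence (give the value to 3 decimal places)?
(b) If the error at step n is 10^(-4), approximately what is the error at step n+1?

(a) Secant method has superlinear convergence with order φ = (1+√5)/2 ≈ 1.618.
    This means |e_{n+1}| ≈ C|e_n|^1.618.

(b) With |e_n| = 10^(-4) and C = 1.26:
    |e_{n+1}| ≈ 1.26 × (10^(-4))^1.618 = 1.26 × 10^(-6.47)

(a) ≈ 1.618 (golden ratio); (b) |e_{n+1}| ≈ 4.248e-07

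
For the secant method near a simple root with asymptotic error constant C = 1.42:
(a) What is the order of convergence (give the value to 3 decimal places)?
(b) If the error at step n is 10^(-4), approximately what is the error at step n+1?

(a) Secant method has superlinear convergence with order φ = (1+√5)/2 ≈ 1.618.
    This means |e_{n+1}| ≈ C|e_n|^1.618.

(b) With |e_n| = 10^(-4) and C = 1.42:
    |e_{n+1}| ≈ 1.42 × (10^(-4))^1.618 = 1.42 × 10^(-6.47)

(a) ≈ 1.618 (golden ratio); (b) |e_{n+1}| ≈ 4.788e-07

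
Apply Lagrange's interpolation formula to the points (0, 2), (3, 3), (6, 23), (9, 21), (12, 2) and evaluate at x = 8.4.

Lagrange interpolation formula:
P(x) = Σ yᵢ × Lᵢ(x)
where Lᵢ(x) = Π_{j≠i} (x - xⱼ)/(xᵢ - xⱼ)

L_0(8.4) = (8.4 - 3)/(0 - 3) × (8.4 - 6)/(0 - 6) × (8.4 - 9)/(0 - 9) × (8.4 - 12)/(0 - 12) = 0.014400
L_1(8.4) = (8.4 - 0)/(3 - 0) × (8.4 - 6)/(3 - 6) × (8.4 - 9)/(3 - 9) × (8.4 - 12)/(3 - 12) = -0.089600
L_2(8.4) = (8.4 - 0)/(6 - 0) × (8.4 - 3)/(6 - 3) × (8.4 - 9)/(6 - 9) × (8.4 - 12)/(6 - 12) = 0.302400
L_3(8.4) = (8.4 - 0)/(9 - 0) × (8.4 - 3)/(9 - 3) × (8.4 - 6)/(9 - 6) × (8.4 - 12)/(9 - 12) = 0.806400
L_4(8.4) = (8.4 - 0)/(12 - 0) × (8.4 - 3)/(12 - 3) × (8.4 - 6)/(12 - 6) × (8.4 - 9)/(12 - 9) = -0.033600

P(8.4) = 2×L_0(8.4) + 3×L_1(8.4) + 23×L_2(8.4) + 21×L_3(8.4) + 2×L_4(8.4)
P(8.4) = 23.582400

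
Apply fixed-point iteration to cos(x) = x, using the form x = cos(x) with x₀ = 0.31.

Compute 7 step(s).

Equation: cos(x) = x
Fixed-point form: x = cos(x)
x₀ = 0.31

x_1 = g(0.310000) = 0.952334
x_2 = g(0.952334) = 0.579783
x_3 = g(0.579783) = 0.836581
x_4 = g(0.836581) = 0.670005
x_5 = g(0.670005) = 0.783819
x_6 = g(0.783819) = 0.708223
x_7 = g(0.708223) = 0.759519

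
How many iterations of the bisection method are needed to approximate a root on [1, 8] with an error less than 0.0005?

We need (b-a)/2^n ≤ 0.0005
(8 - 1)/2^n ≤ 0.0005
7/2^n ≤ 0.0005
2^n ≥ 14000
n ≥ log₂(14000) = 13.77
n ≥ 14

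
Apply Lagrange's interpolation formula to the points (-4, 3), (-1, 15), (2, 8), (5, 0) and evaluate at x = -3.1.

Lagrange interpolation formula:
P(x) = Σ yᵢ × Lᵢ(x)
where Lᵢ(x) = Π_{j≠i} (x - xⱼ)/(xᵢ - xⱼ)

L_0(-3.1) = (-3.1 - (-1))/(-4 - (-1)) × (-3.1 - 2)/(-4 - 2) × (-3.1 - 5)/(-4 - 5) = 0.535500
L_1(-3.1) = (-3.1 - (-4))/(-1 - (-4)) × (-3.1 - 2)/(-1 - 2) × (-3.1 - 5)/(-1 - 5) = 0.688500
L_2(-3.1) = (-3.1 - (-4))/(2 - (-4)) × (-3.1 - (-1))/(2 - (-1)) × (-3.1 - 5)/(2 - 5) = -0.283500
L_3(-3.1) = (-3.1 - (-4))/(5 - (-4)) × (-3.1 - (-1))/(5 - (-1)) × (-3.1 - 2)/(5 - 2) = 0.059500

P(-3.1) = 3×L_0(-3.1) + 15×L_1(-3.1) + 8×L_2(-3.1) + 0×L_3(-3.1)
P(-3.1) = 9.666000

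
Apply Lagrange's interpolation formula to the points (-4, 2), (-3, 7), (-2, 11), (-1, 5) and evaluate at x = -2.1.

Lagrange interpolation formula:
P(x) = Σ yᵢ × Lᵢ(x)
where Lᵢ(x) = Π_{j≠i} (x - xⱼ)/(xᵢ - xⱼ)

L_0(-2.1) = (-2.1 - (-3))/(-4 - (-3)) × (-2.1 - (-2))/(-4 - (-2)) × (-2.1 - (-1))/(-4 - (-1)) = -0.016500
L_1(-2.1) = (-2.1 - (-4))/(-3 - (-4)) × (-2.1 - (-2))/(-3 - (-2)) × (-2.1 - (-1))/(-3 - (-1)) = 0.104500
L_2(-2.1) = (-2.1 - (-4))/(-2 - (-4)) × (-2.1 - (-3))/(-2 - (-3)) × (-2.1 - (-1))/(-2 - (-1)) = 0.940500
L_3(-2.1) = (-2.1 - (-4))/(-1 - (-4)) × (-2.1 - (-3))/(-1 - (-3)) × (-2.1 - (-2))/(-1 - (-2)) = -0.028500

P(-2.1) = 2×L_0(-2.1) + 7×L_1(-2.1) + 11×L_2(-2.1) + 5×L_3(-2.1)
P(-2.1) = 10.901500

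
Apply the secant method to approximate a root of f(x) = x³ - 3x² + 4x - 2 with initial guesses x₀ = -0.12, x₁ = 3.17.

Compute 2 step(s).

f(x) = x³ - 3x² + 4x - 2
x₀ = -0.12, x₁ = 3.17

Secant formula: x_{n+1} = x_n - f(x_n)(x_n - x_{n-1})/(f(x_n) - f(x_{n-1}))

Iteration 1:
  f(-0.120000) = -2.524928
  f(3.170000) = 12.388313
  x_2 = 3.170000 - 12.388313×(3.170000 - (-0.120000))/(12.388313 - (-2.524928))
       = 0.437023
Iteration 2:
  f(3.170000) = 12.388313
  f(0.437023) = -0.741409
  x_3 = 0.437023 - (-0.741409)×(0.437023 - 3.170000)/(-0.741409 - 12.388313)
       = 0.591348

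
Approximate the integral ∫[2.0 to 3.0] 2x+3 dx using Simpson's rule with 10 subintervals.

f(x) = 2x+3
a = 2.0, b = 3.0, n = 10
h = (b - a)/n = 0.100000

Simpson's rule: (h/3)[f(x₀) + 4f(x₁) + 2f(x₂) + ... + f(xₙ)]

x_0 = 2.0000, f(x_0) = 7.000000, coefficient = 1
x_1 = 2.1000, f(x_1) = 7.200000, coefficient = 4
x_2 = 2.2000, f(x_2) = 7.400000, coefficient = 2
x_3 = 2.3000, f(x_3) = 7.600000, coefficient = 4
x_4 = 2.4000, f(x_4) = 7.800000, coefficient = 2
x_5 = 2.5000, f(x_5) = 8.000000, coefficient = 4
x_6 = 2.6000, f(x_6) = 8.200000, coefficient = 2
x_7 = 2.7000, f(x_7) = 8.400000, coefficient = 4
x_8 = 2.8000, f(x_8) = 8.600000, coefficient = 2
x_9 = 2.9000, f(x_9) = 8.800000, coefficient = 4
x_10 = 3.0000, f(x_10) = 9.000000, coefficient = 1

I ≈ (0.100000/3) × 240.000000 = 8.000000
Exact value: 8.000000
Error: 0.000000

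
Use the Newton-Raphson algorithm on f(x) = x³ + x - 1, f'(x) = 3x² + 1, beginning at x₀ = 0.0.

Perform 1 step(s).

f(x) = x³ + x - 1
f'(x) = 3x² + 1
x₀ = 0.0

Newton-Raphson formula: x_{n+1} = x_n - f(x_n)/f'(x_n)

Iteration 1:
  f(0.000000) = -1.000000
  f'(0.000000) = 1.000000
  x_1 = 0.000000 - (-1.000000)/1.000000 = 1.000000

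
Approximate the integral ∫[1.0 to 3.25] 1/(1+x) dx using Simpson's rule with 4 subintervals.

f(x) = 1/(1+x)
a = 1.0, b = 3.25, n = 4
h = (b - a)/n = 0.562500

Simpson's rule: (h/3)[f(x₀) + 4f(x₁) + 2f(x₂) + ... + f(xₙ)]

x_0 = 1.0000, f(x_0) = 0.500000, coefficient = 1
x_1 = 1.5625, f(x_1) = 0.390244, coefficient = 4
x_2 = 2.1250, f(x_2) = 0.320000, coefficient = 2
x_3 = 2.6875, f(x_3) = 0.271186, coefficient = 4
x_4 = 3.2500, f(x_4) = 0.235294, coefficient = 1

I ≈ (0.562500/3) × 4.021015 = 0.753940
Exact value: 0.753772
Error: 0.000169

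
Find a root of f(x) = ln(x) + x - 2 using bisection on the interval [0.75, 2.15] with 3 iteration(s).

f(x) = ln(x) + x - 2
Initial interval: [0.75, 2.15]

Iteration 1:
  c_1 = (0.750000 + 2.150000)/2 = 1.450000
  f(c_1) = f(1.450000) = -0.178436
  f(a) × f(c) ≥ 0, new interval: [1.450000, 2.150000]
Iteration 2:
  c_2 = (1.450000 + 2.150000)/2 = 1.800000
  f(c_2) = f(1.800000) = 0.387787
  f(a) × f(c) < 0, new interval: [1.450000, 1.800000]
Iteration 3:
  c_3 = (1.450000 + 1.800000)/2 = 1.625000
  f(c_3) = f(1.625000) = 0.110508
  f(a) × f(c) < 0, new interval: [1.450000, 1.625000]

After 3 iteration(s), the approximation is c_3 = 1.625000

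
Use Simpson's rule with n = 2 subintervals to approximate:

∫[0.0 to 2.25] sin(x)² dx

f(x) = sin(x)²
a = 0.0, b = 2.25, n = 2
h = (b - a)/n = 1.125000

Simpson's rule: (h/3)[f(x₀) + 4f(x₁) + 2f(x₂) + ... + f(xₙ)]

x_0 = 0.0000, f(x_0) = 0.000000, coefficient = 1
x_1 = 1.1250, f(x_1) = 0.814087, coefficient = 4
x_2 = 2.2500, f(x_2) = 0.605398, coefficient = 1

I ≈ (1.125000/3) × 3.861745 = 1.448154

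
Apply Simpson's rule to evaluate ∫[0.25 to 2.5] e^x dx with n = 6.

f(x) = e^x
a = 0.25, b = 2.5, n = 6
h = (b - a)/n = 0.375000

Simpson's rule: (h/3)[f(x₀) + 4f(x₁) + 2f(x₂) + ... + f(xₙ)]

x_0 = 0.2500, f(x_0) = 1.284025, coefficient = 1
x_1 = 0.6250, f(x_1) = 1.868246, coefficient = 4
x_2 = 1.0000, f(x_2) = 2.718282, coefficient = 2
x_3 = 1.3750, f(x_3) = 3.955077, coefficient = 4
x_4 = 1.7500, f(x_4) = 5.754603, coefficient = 2
x_5 = 2.1250, f(x_5) = 8.372897, coefficient = 4
x_6 = 2.5000, f(x_6) = 12.182494, coefficient = 1

I ≈ (0.375000/3) × 87.197169 = 10.899646
Exact value: 10.898469
Error: 0.001178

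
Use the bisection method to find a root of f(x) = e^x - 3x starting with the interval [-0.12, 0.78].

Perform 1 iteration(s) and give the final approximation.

f(x) = e^x - 3x
Initial interval: [-0.12, 0.78]

Iteration 1:
  c_1 = (-0.120000 + 0.780000)/2 = 0.330000
  f(c_1) = f(0.330000) = 0.400968
  f(a) × f(c) ≥ 0, new interval: [0.330000, 0.780000]

After 1 iteration(s), the approximation is c_1 = 0.330000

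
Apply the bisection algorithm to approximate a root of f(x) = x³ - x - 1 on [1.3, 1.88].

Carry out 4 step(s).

f(x) = x³ - x - 1
Initial interval: [1.3, 1.88]

Iteration 1:
  c_1 = (1.300000 + 1.880000)/2 = 1.590000
  f(c_1) = f(1.590000) = 1.429679
  f(a) × f(c) < 0, new interval: [1.300000, 1.590000]
Iteration 2:
  c_2 = (1.300000 + 1.590000)/2 = 1.445000
  f(c_2) = f(1.445000) = 0.572196
  f(a) × f(c) < 0, new interval: [1.300000, 1.445000]
Iteration 3:
  c_3 = (1.300000 + 1.445000)/2 = 1.372500
  f(c_3) = f(1.372500) = 0.212955
  f(a) × f(c) < 0, new interval: [1.300000, 1.372500]
Iteration 4:
  c_4 = (1.300000 + 1.372500)/2 = 1.336250
  f(c_4) = f(1.336250) = 0.049710
  f(a) × f(c) < 0, new interval: [1.300000, 1.336250]

After 4 iteration(s), the approximation is c_4 = 1.336250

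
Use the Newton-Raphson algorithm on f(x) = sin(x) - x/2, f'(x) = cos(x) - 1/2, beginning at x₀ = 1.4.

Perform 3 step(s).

f(x) = sin(x) - x/2
f'(x) = cos(x) - 1/2
x₀ = 1.4

Newton-Raphson formula: x_{n+1} = x_n - f(x_n)/f'(x_n)

Iteration 1:
  f(1.400000) = 0.285450
  f'(1.400000) = -0.330033
  x_1 = 1.400000 - 0.285450/(-0.330033) = 2.264913
Iteration 2:
  f(2.264913) = -0.363838
  f'(2.264913) = -1.139707
  x_2 = 2.264913 - (-0.363838)/(-1.139707) = 1.945675
Iteration 3:
  f(1.945675) = -0.042286
  f'(1.945675) = -0.866160
  x_3 = 1.945675 - (-0.042286)/(-0.866160) = 1.896856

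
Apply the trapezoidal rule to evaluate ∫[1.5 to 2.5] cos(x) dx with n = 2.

f(x) = cos(x)
a = 1.5, b = 2.5, n = 2
h = (b - a)/n = 0.500000

Trapezoidal rule: (h/2)[f(x₀) + 2f(x₁) + 2f(x₂) + ... + f(xₙ)]

x_0 = 1.5000, f(x_0) = 0.070737, coefficient = 1
x_1 = 2.0000, f(x_1) = -0.416147, coefficient = 2
x_2 = 2.5000, f(x_2) = -0.801144, coefficient = 1

I ≈ (0.500000/2) × -1.562700 = -0.390675
Exact value: -0.399023
Error: 0.008348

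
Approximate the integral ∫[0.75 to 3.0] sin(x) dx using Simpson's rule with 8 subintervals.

f(x) = sin(x)
a = 0.75, b = 3.0, n = 8
h = (b - a)/n = 0.281250

Simpson's rule: (h/3)[f(x₀) + 4f(x₁) + 2f(x₂) + ... + f(xₙ)]

x_0 = 0.7500, f(x_0) = 0.681639, coefficient = 1
x_1 = 1.0312, f(x_1) = 0.857942, coefficient = 4
x_2 = 1.3125, f(x_2) = 0.966827, coefficient = 2
x_3 = 1.5938, f(x_3) = 0.999737, coefficient = 4
x_4 = 1.8750, f(x_4) = 0.954086, coefficient = 2
x_5 = 2.1562, f(x_5) = 0.833461, coefficient = 4
x_6 = 2.4375, f(x_6) = 0.647343, coefficient = 2
x_7 = 2.7188, f(x_7) = 0.410354, coefficient = 4
x_8 = 3.0000, f(x_8) = 0.141120, coefficient = 1

I ≈ (0.281250/3) × 18.365246 = 1.721742
Exact value: 1.721681
Error: 0.000060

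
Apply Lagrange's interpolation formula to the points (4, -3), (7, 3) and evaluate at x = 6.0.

Lagrange interpolation formula:
P(x) = Σ yᵢ × Lᵢ(x)
where Lᵢ(x) = Π_{j≠i} (x - xⱼ)/(xᵢ - xⱼ)

L_0(6.0) = (6.0 - 7)/(4 - 7) = 0.333333
L_1(6.0) = (6.0 - 4)/(7 - 4) = 0.666667

P(6.0) = (-3)×L_0(6.0) + 3×L_1(6.0)
P(6.0) = 1.000000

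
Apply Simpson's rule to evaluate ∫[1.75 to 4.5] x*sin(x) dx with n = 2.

f(x) = x*sin(x)
a = 1.75, b = 4.5, n = 2
h = (b - a)/n = 1.375000

Simpson's rule: (h/3)[f(x₀) + 4f(x₁) + 2f(x₂) + ... + f(xₙ)]

x_0 = 1.7500, f(x_0) = 1.721975, coefficient = 1
x_1 = 3.1250, f(x_1) = 0.051850, coefficient = 4
x_2 = 4.5000, f(x_2) = -4.398886, coefficient = 1

I ≈ (1.375000/3) × -2.469511 = -1.131859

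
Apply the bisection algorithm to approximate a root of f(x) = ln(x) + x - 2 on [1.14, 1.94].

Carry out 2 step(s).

f(x) = ln(x) + x - 2
Initial interval: [1.14, 1.94]

Iteration 1:
  c_1 = (1.140000 + 1.940000)/2 = 1.540000
  f(c_1) = f(1.540000) = -0.028218
  f(a) × f(c) ≥ 0, new interval: [1.540000, 1.940000]
Iteration 2:
  c_2 = (1.540000 + 1.940000)/2 = 1.740000
  f(c_2) = f(1.740000) = 0.293885
  f(a) × f(c) < 0, new interval: [1.540000, 1.740000]

After 2 iteration(s), the approximation is c_2 = 1.740000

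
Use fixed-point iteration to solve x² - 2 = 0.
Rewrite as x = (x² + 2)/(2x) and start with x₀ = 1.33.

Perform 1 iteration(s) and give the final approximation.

Equation: x² - 2 = 0
Fixed-point form: x = (x² + 2)/(2x)
x₀ = 1.33

x_1 = g(1.330000) = 1.416880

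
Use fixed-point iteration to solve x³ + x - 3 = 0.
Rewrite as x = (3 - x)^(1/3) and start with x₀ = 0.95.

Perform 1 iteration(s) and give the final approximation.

Equation: x³ + x - 3 = 0
Fixed-point form: x = (3 - x)^(1/3)
x₀ = 0.95

x_1 = g(0.950000) = 1.270334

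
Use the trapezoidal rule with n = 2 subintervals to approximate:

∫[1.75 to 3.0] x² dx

f(x) = x²
a = 1.75, b = 3.0, n = 2
h = (b - a)/n = 0.625000

Trapezoidal rule: (h/2)[f(x₀) + 2f(x₁) + 2f(x₂) + ... + f(xₙ)]

x_0 = 1.7500, f(x_0) = 3.062500, coefficient = 1
x_1 = 2.3750, f(x_1) = 5.640625, coefficient = 2
x_2 = 3.0000, f(x_2) = 9.000000, coefficient = 1

I ≈ (0.625000/2) × 23.343750 = 7.294922
Exact value: 7.213542
Error: 0.081380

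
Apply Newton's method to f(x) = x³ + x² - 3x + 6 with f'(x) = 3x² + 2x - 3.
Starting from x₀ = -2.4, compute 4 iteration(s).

f(x) = x³ + x² - 3x + 6
f'(x) = 3x² + 2x - 3
x₀ = -2.4

Newton-Raphson formula: x_{n+1} = x_n - f(x_n)/f'(x_n)

Iteration 1:
  f(-2.400000) = 5.136000
  f'(-2.400000) = 9.480000
  x_1 = -2.400000 - 5.136000/9.480000 = -2.941772
Iteration 2:
  f(-2.941772) = -1.978825
  f'(-2.941772) = 17.078526
  x_2 = -2.941772 - (-1.978825)/17.078526 = -2.825906
Iteration 3:
  f(-2.825906) = -0.103499
  f'(-2.825906) = 15.305420
  x_3 = -2.825906 - (-0.103499)/15.305420 = -2.819144
Iteration 4:
  f(-2.819144) = -0.000342
  f'(-2.819144) = 15.204425
  x_4 = -2.819144 - (-0.000342)/15.204425 = -2.819121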